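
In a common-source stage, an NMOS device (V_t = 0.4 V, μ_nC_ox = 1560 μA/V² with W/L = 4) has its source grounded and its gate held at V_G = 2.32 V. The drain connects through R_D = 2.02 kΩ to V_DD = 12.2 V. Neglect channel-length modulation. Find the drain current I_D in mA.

I_D = 5.76 mA

V_GS = V_G = 2.32 V, so V_ov = 2.32 − 0.4 = 1.92 V.
k_n = μ_nC_ox · (W/L) = 6.24 mA/V².
Assume saturation: I_D = ½ k_n V_ov² = 0.5 × 6.24 × 1.92² = 11.5 mA, giving V_DS = V_DD − I_D R_D = 12.2 − 11.5 × 2.02 = -11 V.
But -11 V < V_ov = 1.92 V, so the device is actually in triode.
In triode I_D = k_n[V_ov V_DS − ½ V_DS²] and I_D = (V_DD − V_DS)/R_D. Equating: 6.3 V_DS² − 25.2 V_DS + 12.2 = 0, giving V_DS = 0.564 V (the root below V_ov).
I_D = (12.2 − 0.564) / 2.02 = 5.76 mA.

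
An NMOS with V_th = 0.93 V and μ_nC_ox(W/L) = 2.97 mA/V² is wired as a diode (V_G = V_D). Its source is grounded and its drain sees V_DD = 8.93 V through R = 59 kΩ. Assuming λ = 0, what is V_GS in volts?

V_GS = 1.23 V

With gate tied to drain, V_GS = V_DS ≥ V_GS − V_th, so the device is in saturation.
KCL at the drain: ½ k_n (V_GS − V_th)² = (V_DD − V_GS)/R.
Let x = V_GS − 0.93. Then 87.6 x² + x − 8 = 0, giving x = 0.297 V (positive root), so V_GS = 1.23 V.
I_D = (V_DD − V_GS)/R = (8.93 − 1.23) / 59 = 0.131 mA.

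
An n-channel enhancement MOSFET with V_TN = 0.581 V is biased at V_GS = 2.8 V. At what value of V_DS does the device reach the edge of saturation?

The boundary between triode and saturation is V_DS = V_GS − V_TN = V_ov.
V_ov = 2.8 − 0.581 = 2.22 V.

V_DS,sat = 2.22 V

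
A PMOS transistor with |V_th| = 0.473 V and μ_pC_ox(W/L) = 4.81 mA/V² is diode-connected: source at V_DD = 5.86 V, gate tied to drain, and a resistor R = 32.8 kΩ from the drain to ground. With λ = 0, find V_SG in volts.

With gate tied to drain, V_SG = V_SD ≥ V_SG − |V_th|, so the device is in saturation.
KCL at the drain: ½ k_p (V_SG − |V_th|)² = (V_DD − V_SG)/R.
Let x = V_SG − 0.473. Then 78.9 x² + x − 5.387 = 0, giving x = 0.255 V (positive root), so V_SG = 0.728 V.
I_D = (V_DD − V_SG)/R = (5.86 − 0.728) / 32.8 = 0.156 mA.

V_SG = 0.728 V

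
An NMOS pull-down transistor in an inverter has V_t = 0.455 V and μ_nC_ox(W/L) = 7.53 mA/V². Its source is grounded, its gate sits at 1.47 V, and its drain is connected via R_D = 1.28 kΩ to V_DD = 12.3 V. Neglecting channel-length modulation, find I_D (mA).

V_GS = V_G = 1.47 V, so V_ov = 1.47 − 0.455 = 1.01 V.
Assume saturation: I_D = ½ k_n V_ov² = 0.5 × 7.53 × 1.01² = 3.88 mA, giving V_DS = V_DD − I_D R_D = 12.3 − 3.88 × 1.28 = 7.34 V.
V_DS = 7.34 V ≥ V_ov = 1.01 V, confirming saturation.

I_D = 3.88 mA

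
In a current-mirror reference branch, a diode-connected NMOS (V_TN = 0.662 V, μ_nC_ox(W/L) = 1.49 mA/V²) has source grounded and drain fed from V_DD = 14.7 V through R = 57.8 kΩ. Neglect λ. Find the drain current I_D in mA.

I_D = 0.233 mA

With gate tied to drain, V_GS = V_DS ≥ V_GS − V_TN, so the device is in saturation.
KCL at the drain: ½ k_n (V_GS − V_TN)² = (V_DD − V_GS)/R.
Let x = V_GS − 0.662. Then 43.1 x² + x − 14.04 = 0, giving x = 0.559 V (positive root), so V_GS = 1.22 V.
I_D = (V_DD − V_GS)/R = (14.7 − 1.22) / 57.8 = 0.233 mA.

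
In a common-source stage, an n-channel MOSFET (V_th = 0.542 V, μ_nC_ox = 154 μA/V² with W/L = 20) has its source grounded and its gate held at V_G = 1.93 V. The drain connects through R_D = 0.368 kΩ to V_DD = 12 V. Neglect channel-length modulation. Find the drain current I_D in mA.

I_D = 2.97 mA

V_GS = V_G = 1.93 V, so V_ov = 1.93 − 0.542 = 1.39 V.
k_n = μ_nC_ox · (W/L) = 3.08 mA/V².
Assume saturation: I_D = ½ k_n V_ov² = 0.5 × 3.08 × 1.39² = 2.97 mA, giving V_DS = V_DD − I_D R_D = 12 − 2.97 × 0.368 = 10.9 V.
V_DS = 10.9 V ≥ V_ov = 1.39 V, confirming saturation.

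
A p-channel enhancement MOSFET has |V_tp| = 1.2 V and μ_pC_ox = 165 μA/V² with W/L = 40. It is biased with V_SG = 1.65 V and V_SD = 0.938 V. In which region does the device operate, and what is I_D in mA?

k_p = μ_pC_ox · (W/L) = 6.6 mA/V².
V_ov = V_SG − |V_tp| = 1.65 − 1.2 = 0.45 V.
Since V_SD = 0.938 V ≥ V_ov = 0.45 V, the device is in saturation.
I_D = ½ k_p V_ov² = 0.5 × 6.6 × 0.45² = 0.668 mA.

Saturation; I_D = 0.668 mA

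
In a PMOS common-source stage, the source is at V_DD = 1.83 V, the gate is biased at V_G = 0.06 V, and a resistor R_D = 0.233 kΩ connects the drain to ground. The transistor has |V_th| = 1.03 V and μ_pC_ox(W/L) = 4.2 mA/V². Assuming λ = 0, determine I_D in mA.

I_D = 1.15 mA

V_SG = V_DD − V_G = 1.83 − 0.06 = 1.77 V, so V_ov = 1.77 − 1.03 = 0.74 V.
Assume saturation: I_D = ½ k_p V_ov² = 0.5 × 4.2 × 0.74² = 1.15 mA, giving V_SD = V_DD − I_D R_D = 1.83 − 1.15 × 0.233 = 1.56 V.
V_SD = 1.56 V ≥ V_ov = 0.74 V, confirming saturation.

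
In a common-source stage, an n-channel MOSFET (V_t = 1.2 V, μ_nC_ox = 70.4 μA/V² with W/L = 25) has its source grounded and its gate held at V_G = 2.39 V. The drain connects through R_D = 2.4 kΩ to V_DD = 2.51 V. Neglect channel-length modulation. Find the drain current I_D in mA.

V_GS = V_G = 2.39 V, so V_ov = 2.39 − 1.2 = 1.19 V.
k_n = μ_nC_ox · (W/L) = 1.76 mA/V².
Assume saturation: I_D = ½ k_n V_ov² = 0.5 × 1.76 × 1.19² = 1.25 mA, giving V_DS = V_DD − I_D R_D = 2.51 − 1.25 × 2.4 = -0.481 V.
But -0.481 V < V_ov = 1.19 V, so the device is actually in triode.
In triode I_D = k_n[V_ov V_DS − ½ V_DS²] and I_D = (V_DD − V_DS)/R_D. Equating: 2.11 V_DS² − 6.027 V_DS + 2.51 = 0, giving V_DS = 0.506 V (the root below V_ov).
I_D = (2.51 − 0.506) / 2.4 = 0.835 mA.

I_D = 0.835 mA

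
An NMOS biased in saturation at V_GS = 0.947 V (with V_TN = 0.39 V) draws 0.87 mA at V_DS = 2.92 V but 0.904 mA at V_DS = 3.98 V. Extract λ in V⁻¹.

λ = 0.0413 V⁻¹

With V_GS fixed, I_D ∝ (1 + λ V_DS) in saturation, so I_D2/I_D1 = (1 + λ V_DS2)/(1 + λ V_DS1).
0.904/0.87 = 1.039 = (1 + 3.98 λ)/(1 + 2.92 λ).
Solving: λ (I_D1 V_DS2 − I_D2 V_DS1) = I_D2 − I_D1, so λ = (0.904 − 0.87) / (0.87 × 3.98 − 0.904 × 2.92) = 0.034 / 0.823 = 0.0413 V⁻¹.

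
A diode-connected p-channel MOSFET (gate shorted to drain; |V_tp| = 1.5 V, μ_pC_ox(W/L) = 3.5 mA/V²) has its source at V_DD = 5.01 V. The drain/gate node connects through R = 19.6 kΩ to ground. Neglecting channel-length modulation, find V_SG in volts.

With gate tied to drain, V_SG = V_SD ≥ V_SG − |V_tp|, so the device is in saturation.
KCL at the drain: ½ k_p (V_SG − |V_tp|)² = (V_DD − V_SG)/R.
Let x = V_SG − 1.5. Then 34.3 x² + x − 3.51 = 0, giving x = 0.306 V (positive root), so V_SG = 1.81 V.
I_D = (V_DD − V_SG)/R = (5.01 − 1.81) / 19.6 = 0.163 mA.

V_SG = 1.81 V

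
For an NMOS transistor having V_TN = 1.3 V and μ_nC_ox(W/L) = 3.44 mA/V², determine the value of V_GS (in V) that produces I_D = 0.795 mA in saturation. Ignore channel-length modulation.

V_GS = 1.98 V

In saturation I_D = ½ k_n (V_GS − V_TN)², so V_GS − V_TN = √(2 I_D / k_n) = √(2 × 0.795 / 3.44) = 0.68 V.
V_GS = 1.3 + 0.68 = 1.98 V.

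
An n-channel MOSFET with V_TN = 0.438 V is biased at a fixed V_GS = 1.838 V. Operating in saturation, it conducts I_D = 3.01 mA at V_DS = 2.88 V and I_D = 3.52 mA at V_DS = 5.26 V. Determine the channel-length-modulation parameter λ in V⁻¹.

λ = 0.0896 V⁻¹

With V_GS fixed, I_D ∝ (1 + λ V_DS) in saturation, so I_D2/I_D1 = (1 + λ V_DS2)/(1 + λ V_DS1).
3.52/3.01 = 1.169 = (1 + 5.26 λ)/(1 + 2.88 λ).
Solving: λ (I_D1 V_DS2 − I_D2 V_DS1) = I_D2 − I_D1, so λ = (3.52 − 3.01) / (3.01 × 5.26 − 3.52 × 2.88) = 0.51 / 5.69 = 0.0896 V⁻¹.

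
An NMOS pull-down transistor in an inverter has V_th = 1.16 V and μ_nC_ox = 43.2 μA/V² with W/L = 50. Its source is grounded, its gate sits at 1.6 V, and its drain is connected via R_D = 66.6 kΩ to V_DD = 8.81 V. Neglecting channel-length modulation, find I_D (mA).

V_GS = V_G = 1.6 V, so V_ov = 1.6 − 1.16 = 0.44 V.
k_n = μ_nC_ox · (W/L) = 2.16 mA/V².
Assume saturation: I_D = ½ k_n V_ov² = 0.5 × 2.16 × 0.44² = 0.209 mA, giving V_DS = V_DD − I_D R_D = 8.81 − 0.209 × 66.6 = -5.12 V.
But -5.12 V < V_ov = 0.44 V, so the device is actually in triode.
In triode I_D = k_n[V_ov V_DS − ½ V_DS²] and I_D = (V_DD − V_DS)/R_D. Equating: 71.9 V_DS² − 64.3 V_DS + 8.81 = 0, giving V_DS = 0.169 V (the root below V_ov).
I_D = (8.81 − 0.169) / 66.6 = 0.13 mA.

I_D = 0.130 mA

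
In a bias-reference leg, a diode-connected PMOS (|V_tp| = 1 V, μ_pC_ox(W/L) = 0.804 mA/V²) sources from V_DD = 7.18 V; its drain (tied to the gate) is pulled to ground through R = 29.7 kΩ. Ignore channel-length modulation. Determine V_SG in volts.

With gate tied to drain, V_SG = V_SD ≥ V_SG − |V_tp|, so the device is in saturation.
KCL at the drain: ½ k_p (V_SG − |V_tp|)² = (V_DD − V_SG)/R.
Let x = V_SG − 1. Then 11.9 x² + x − 6.18 = 0, giving x = 0.679 V (positive root), so V_SG = 1.68 V.
I_D = (V_DD − V_SG)/R = (7.18 − 1.68) / 29.7 = 0.185 mA.

V_SG = 1.68 V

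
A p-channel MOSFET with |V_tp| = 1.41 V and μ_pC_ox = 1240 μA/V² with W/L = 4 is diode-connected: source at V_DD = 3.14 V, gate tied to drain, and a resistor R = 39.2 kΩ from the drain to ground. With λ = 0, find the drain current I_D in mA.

I_D = 0.0409 mA

With gate tied to drain, V_SG = V_SD ≥ V_SG − |V_tp|, so the device is in saturation.
k_p = μ_pC_ox · (W/L) = 4.96 mA/V².
KCL at the drain: ½ k_p (V_SG − |V_tp|)² = (V_DD − V_SG)/R.
Let x = V_SG − 1.41. Then 97.2 x² + x − 1.73 = 0, giving x = 0.128 V (positive root), so V_SG = 1.54 V.
I_D = (V_DD − V_SG)/R = (3.14 − 1.54) / 39.2 = 0.0409 mA.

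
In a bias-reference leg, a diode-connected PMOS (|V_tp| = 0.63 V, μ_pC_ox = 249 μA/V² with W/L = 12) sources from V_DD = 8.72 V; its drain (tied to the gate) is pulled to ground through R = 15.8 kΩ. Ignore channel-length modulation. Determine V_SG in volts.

With gate tied to drain, V_SG = V_SD ≥ V_SG − |V_tp|, so the device is in saturation.
k_p = μ_pC_ox · (W/L) = 2.988 mA/V².
KCL at the drain: ½ k_p (V_SG − |V_tp|)² = (V_DD − V_SG)/R.
Let x = V_SG − 0.63. Then 23.6 x² + x − 8.09 = 0, giving x = 0.565 V (positive root), so V_SG = 1.19 V.
I_D = (V_DD − V_SG)/R = (8.72 − 1.19) / 15.8 = 0.476 mA.

V_SG = 1.19 V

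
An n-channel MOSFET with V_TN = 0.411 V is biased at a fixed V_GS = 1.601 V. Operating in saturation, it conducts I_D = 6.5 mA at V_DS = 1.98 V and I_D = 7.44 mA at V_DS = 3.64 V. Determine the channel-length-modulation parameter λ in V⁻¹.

With V_GS fixed, I_D ∝ (1 + λ V_DS) in saturation, so I_D2/I_D1 = (1 + λ V_DS2)/(1 + λ V_DS1).
7.44/6.5 = 1.145 = (1 + 3.64 λ)/(1 + 1.98 λ).
Solving: λ (I_D1 V_DS2 − I_D2 V_DS1) = I_D2 − I_D1, so λ = (7.44 − 6.5) / (6.5 × 3.64 − 7.44 × 1.98) = 0.94 / 8.93 = 0.105 V⁻¹.

λ = 0.105 V⁻¹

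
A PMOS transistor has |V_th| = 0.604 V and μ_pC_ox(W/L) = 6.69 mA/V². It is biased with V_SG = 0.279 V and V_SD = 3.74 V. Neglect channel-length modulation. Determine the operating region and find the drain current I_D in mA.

V_SG = 0.279 V < |V_th| = 0.604 V, so the transistor is in cutoff.

Cutoff; I_D = 0 mA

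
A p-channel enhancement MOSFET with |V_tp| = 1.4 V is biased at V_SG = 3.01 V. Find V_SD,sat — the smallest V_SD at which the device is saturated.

V_SD,sat = 1.61 V

The boundary between triode and saturation is V_SD = V_SG − |V_tp| = V_ov.
V_ov = 3.01 − 1.4 = 1.61 V.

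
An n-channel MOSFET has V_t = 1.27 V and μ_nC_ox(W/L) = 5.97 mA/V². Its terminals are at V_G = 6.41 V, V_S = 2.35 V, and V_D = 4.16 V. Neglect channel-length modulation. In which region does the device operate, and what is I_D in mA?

Triode; I_D = 20.4 mA

V_GS = V_G − V_S = 6.41 − 2.35 = 4.06 V; V_DS = V_D − V_S = 4.16 − 2.35 = 1.81 V.
V_ov = V_GS − V_t = 4.06 − 1.27 = 2.79 V.
Since V_DS = 1.81 V < V_ov = 2.79 V, the device is in the triode region.
I_D = k_n [V_ov · V_DS − ½ V_DS²] = 5.97 × [2.79 × 1.81 − 0.5 × 1.81²] = 20.4 mA.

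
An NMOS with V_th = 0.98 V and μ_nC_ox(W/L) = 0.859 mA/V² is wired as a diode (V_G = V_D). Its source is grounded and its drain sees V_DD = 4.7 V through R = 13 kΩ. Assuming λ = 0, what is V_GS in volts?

With gate tied to drain, V_GS = V_DS ≥ V_GS − V_th, so the device is in saturation.
KCL at the drain: ½ k_n (V_GS − V_th)² = (V_DD − V_GS)/R.
Let x = V_GS − 0.98. Then 5.58 x² + x − 3.72 = 0, giving x = 0.732 V (positive root), so V_GS = 1.71 V.
I_D = (V_DD − V_GS)/R = (4.7 − 1.71) / 13 = 0.23 mA.

V_GS = 1.71 V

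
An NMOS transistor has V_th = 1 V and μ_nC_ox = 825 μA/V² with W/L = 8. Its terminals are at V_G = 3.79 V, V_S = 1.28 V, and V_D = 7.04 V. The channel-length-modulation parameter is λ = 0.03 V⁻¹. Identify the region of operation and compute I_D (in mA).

Saturation; I_D = 8.82 mA

V_GS = V_G − V_S = 3.79 − 1.28 = 2.51 V; V_DS = V_D − V_S = 7.04 − 1.28 = 5.76 V.
k_n = μ_nC_ox · (W/L) = 6.6 mA/V².
V_ov = V_GS − V_th = 2.51 − 1 = 1.51 V.
Since V_DS = 5.76 V ≥ V_ov = 1.51 V, the device is in saturation.
I_D = ½ k_n V_ov² (1 + λ V_DS) = 0.5 × 6.6 × 1.51² × (1 + 0.03 × 5.76) = 8.82 mA.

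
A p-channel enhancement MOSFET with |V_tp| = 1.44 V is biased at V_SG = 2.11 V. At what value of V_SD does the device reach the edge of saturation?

V_SD,sat = 0.670 V

The boundary between triode and saturation is V_SD = V_SG − |V_tp| = V_ov.
V_ov = 2.11 − 1.44 = 0.67 V.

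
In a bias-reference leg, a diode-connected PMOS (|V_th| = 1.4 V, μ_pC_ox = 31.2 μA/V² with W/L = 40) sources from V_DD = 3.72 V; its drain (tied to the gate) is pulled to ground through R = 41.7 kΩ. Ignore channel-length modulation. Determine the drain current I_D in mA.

I_D = 0.0489 mA

With gate tied to drain, V_SG = V_SD ≥ V_SG − |V_th|, so the device is in saturation.
k_p = μ_pC_ox · (W/L) = 1.248 mA/V².
KCL at the drain: ½ k_p (V_SG − |V_th|)² = (V_DD − V_SG)/R.
Let x = V_SG − 1.4. Then 26 x² + x − 2.32 = 0, giving x = 0.28 V (positive root), so V_SG = 1.68 V.
I_D = (V_DD − V_SG)/R = (3.72 − 1.68) / 41.7 = 0.0489 mA.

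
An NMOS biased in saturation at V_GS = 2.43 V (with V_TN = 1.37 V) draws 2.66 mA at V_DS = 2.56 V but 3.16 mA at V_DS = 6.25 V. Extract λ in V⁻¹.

λ = 0.0586 V⁻¹

With V_GS fixed, I_D ∝ (1 + λ V_DS) in saturation, so I_D2/I_D1 = (1 + λ V_DS2)/(1 + λ V_DS1).
3.16/2.66 = 1.188 = (1 + 6.25 λ)/(1 + 2.56 λ).
Solving: λ (I_D1 V_DS2 − I_D2 V_DS1) = I_D2 − I_D1, so λ = (3.16 − 2.66) / (2.66 × 6.25 − 3.16 × 2.56) = 0.5 / 8.54 = 0.0586 V⁻¹.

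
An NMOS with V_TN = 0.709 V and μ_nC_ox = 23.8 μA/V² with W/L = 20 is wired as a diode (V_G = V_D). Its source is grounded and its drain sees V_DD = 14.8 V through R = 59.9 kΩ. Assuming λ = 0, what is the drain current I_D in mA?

I_D = 0.219 mA

With gate tied to drain, V_GS = V_DS ≥ V_GS − V_TN, so the device is in saturation.
k_n = μ_nC_ox · (W/L) = 0.476 mA/V².
KCL at the drain: ½ k_n (V_GS − V_TN)² = (V_DD − V_GS)/R.
Let x = V_GS − 0.709. Then 14.3 x² + x − 14.09 = 0, giving x = 0.96 V (positive root), so V_GS = 1.67 V.
I_D = (V_DD − V_GS)/R = (14.8 − 1.67) / 59.9 = 0.219 mA.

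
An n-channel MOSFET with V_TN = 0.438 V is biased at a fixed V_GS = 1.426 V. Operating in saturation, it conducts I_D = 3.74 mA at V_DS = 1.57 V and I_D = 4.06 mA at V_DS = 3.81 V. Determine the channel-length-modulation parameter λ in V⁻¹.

λ = 0.0406 V⁻¹

With V_GS fixed, I_D ∝ (1 + λ V_DS) in saturation, so I_D2/I_D1 = (1 + λ V_DS2)/(1 + λ V_DS1).
4.06/3.74 = 1.086 = (1 + 3.81 λ)/(1 + 1.57 λ).
Solving: λ (I_D1 V_DS2 − I_D2 V_DS1) = I_D2 − I_D1, so λ = (4.06 − 3.74) / (3.74 × 3.81 − 4.06 × 1.57) = 0.32 / 7.88 = 0.0406 V⁻¹.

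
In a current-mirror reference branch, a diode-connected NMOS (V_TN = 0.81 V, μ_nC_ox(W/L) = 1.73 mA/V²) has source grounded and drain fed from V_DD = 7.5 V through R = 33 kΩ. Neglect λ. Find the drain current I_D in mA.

With gate tied to drain, V_GS = V_DS ≥ V_GS − V_TN, so the device is in saturation.
KCL at the drain: ½ k_n (V_GS − V_TN)² = (V_DD − V_GS)/R.
Let x = V_GS − 0.81. Then 28.5 x² + x − 6.69 = 0, giving x = 0.467 V (positive root), so V_GS = 1.28 V.
I_D = (V_DD − V_GS)/R = (7.5 − 1.28) / 33 = 0.189 mA.

I_D = 0.189 mA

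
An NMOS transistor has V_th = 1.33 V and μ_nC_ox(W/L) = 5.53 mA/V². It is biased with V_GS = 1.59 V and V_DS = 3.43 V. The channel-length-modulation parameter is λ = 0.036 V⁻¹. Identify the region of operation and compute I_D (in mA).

Saturation; I_D = 0.210 mA

V_ov = V_GS − V_th = 1.59 − 1.33 = 0.26 V.
Since V_DS = 3.43 V ≥ V_ov = 0.26 V, the device is in saturation.
I_D = ½ k_n V_ov² (1 + λ V_DS) = 0.5 × 5.53 × 0.26² × (1 + 0.036 × 3.43) = 0.21 mA.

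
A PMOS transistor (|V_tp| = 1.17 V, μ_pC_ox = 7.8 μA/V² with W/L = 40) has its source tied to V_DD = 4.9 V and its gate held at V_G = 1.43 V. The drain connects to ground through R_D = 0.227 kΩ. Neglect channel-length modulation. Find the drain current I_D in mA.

V_SG = V_DD − V_G = 4.9 − 1.43 = 3.47 V, so V_ov = 3.47 − 1.17 = 2.3 V.
k_p = μ_pC_ox · (W/L) = 0.312 mA/V².
Assume saturation: I_D = ½ k_p V_ov² = 0.5 × 0.312 × 2.3² = 0.825 mA, giving V_SD = V_DD − I_D R_D = 4.9 − 0.825 × 0.227 = 4.71 V.
V_SD = 4.71 V ≥ V_ov = 2.3 V, confirming saturation.

I_D = 0.825 mA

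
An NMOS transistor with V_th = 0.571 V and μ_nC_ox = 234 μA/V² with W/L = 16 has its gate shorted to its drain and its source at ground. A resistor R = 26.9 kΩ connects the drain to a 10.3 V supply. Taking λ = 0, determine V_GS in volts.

With gate tied to drain, V_GS = V_DS ≥ V_GS − V_th, so the device is in saturation.
k_n = μ_nC_ox · (W/L) = 3.744 mA/V².
KCL at the drain: ½ k_n (V_GS − V_th)² = (V_DD − V_GS)/R.
Let x = V_GS − 0.571. Then 50.4 x² + x − 9.729 = 0, giving x = 0.43 V (positive root), so V_GS = 1 V.
I_D = (V_DD − V_GS)/R = (10.3 − 1) / 26.9 = 0.346 mA.

V_GS = 1.00 V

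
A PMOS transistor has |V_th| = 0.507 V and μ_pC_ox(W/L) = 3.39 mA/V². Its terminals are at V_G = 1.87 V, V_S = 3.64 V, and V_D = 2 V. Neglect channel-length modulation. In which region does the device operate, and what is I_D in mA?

V_SG = V_S − V_G = 3.64 − 1.87 = 1.77 V; V_SD = V_S − V_D = 3.64 − 2 = 1.64 V.
V_ov = V_SG − |V_th| = 1.77 − 0.507 = 1.26 V.
Since V_SD = 1.64 V ≥ V_ov = 1.26 V, the device is in saturation.
I_D = ½ k_p V_ov² = 0.5 × 3.39 × 1.26² = 2.7 mA.

Saturation; I_D = 2.70 mA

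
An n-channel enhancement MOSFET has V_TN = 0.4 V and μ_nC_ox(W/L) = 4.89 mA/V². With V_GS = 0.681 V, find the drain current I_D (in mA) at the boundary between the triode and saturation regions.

At the boundary V_DS = V_ov = V_GS − V_TN = 0.681 − 0.4 = 0.281 V.
I_D = ½ k_n V_ov² = 0.5 × 4.89 × 0.281² = 0.193 mA.

I_D = 0.193 mA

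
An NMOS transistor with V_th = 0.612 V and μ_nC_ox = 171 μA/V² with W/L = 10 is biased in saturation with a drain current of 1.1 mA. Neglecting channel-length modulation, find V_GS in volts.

k_n = μ_nC_ox · (W/L) = 1.71 mA/V².
In saturation I_D = ½ k_n (V_GS − V_th)², so V_GS − V_th = √(2 I_D / k_n) = √(2 × 1.1 / 1.71) = 1.13 V.
V_GS = 0.612 + 1.13 = 1.75 V.

V_GS = 1.75 V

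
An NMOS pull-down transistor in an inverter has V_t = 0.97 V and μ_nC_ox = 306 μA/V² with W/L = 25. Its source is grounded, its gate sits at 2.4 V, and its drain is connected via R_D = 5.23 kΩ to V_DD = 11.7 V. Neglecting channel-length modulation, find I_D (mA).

V_GS = V_G = 2.4 V, so V_ov = 2.4 − 0.97 = 1.43 V.
k_n = μ_nC_ox · (W/L) = 7.65 mA/V².
Assume saturation: I_D = ½ k_n V_ov² = 0.5 × 7.65 × 1.43² = 7.82 mA, giving V_DS = V_DD − I_D R_D = 11.7 − 7.82 × 5.23 = -29.2 V.
But -29.2 V < V_ov = 1.43 V, so the device is actually in triode.
In triode I_D = k_n[V_ov V_DS − ½ V_DS²] and I_D = (V_DD − V_DS)/R_D. Equating: 20 V_DS² − 58.21 V_DS + 11.7 = 0, giving V_DS = 0.217 V (the root below V_ov).
I_D = (11.7 − 0.217) / 5.23 = 2.2 mA.

I_D = 2.20 mA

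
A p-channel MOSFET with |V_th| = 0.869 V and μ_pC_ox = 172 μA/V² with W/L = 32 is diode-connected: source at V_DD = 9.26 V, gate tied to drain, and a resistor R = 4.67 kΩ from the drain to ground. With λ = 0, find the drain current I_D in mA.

I_D = 1.63 mA

With gate tied to drain, V_SG = V_SD ≥ V_SG − |V_th|, so the device is in saturation.
k_p = μ_pC_ox · (W/L) = 5.504 mA/V².
KCL at the drain: ½ k_p (V_SG − |V_th|)² = (V_DD − V_SG)/R.
Let x = V_SG − 0.869. Then 12.9 x² + x − 8.391 = 0, giving x = 0.77 V (positive root), so V_SG = 1.64 V.
I_D = (V_DD − V_SG)/R = (9.26 − 1.64) / 4.67 = 1.63 mA.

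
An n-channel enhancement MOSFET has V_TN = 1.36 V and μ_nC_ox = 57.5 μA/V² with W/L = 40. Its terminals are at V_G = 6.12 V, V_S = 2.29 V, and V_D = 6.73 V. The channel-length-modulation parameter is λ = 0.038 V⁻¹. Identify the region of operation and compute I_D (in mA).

V_GS = V_G − V_S = 6.12 − 2.29 = 3.83 V; V_DS = V_D − V_S = 6.73 − 2.29 = 4.44 V.
k_n = μ_nC_ox · (W/L) = 2.3 mA/V².
V_ov = V_GS − V_TN = 3.83 − 1.36 = 2.47 V.
Since V_DS = 4.44 V ≥ V_ov = 2.47 V, the device is in saturation.
I_D = ½ k_n V_ov² (1 + λ V_DS) = 0.5 × 2.3 × 2.47² × (1 + 0.038 × 4.44) = 8.2 mA.

Saturation; I_D = 8.20 mA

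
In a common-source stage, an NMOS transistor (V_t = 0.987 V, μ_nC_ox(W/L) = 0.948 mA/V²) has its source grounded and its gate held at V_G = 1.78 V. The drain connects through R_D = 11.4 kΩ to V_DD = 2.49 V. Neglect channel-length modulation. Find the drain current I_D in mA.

V_GS = V_G = 1.78 V, so V_ov = 1.78 − 0.987 = 0.793 V.
Assume saturation: I_D = ½ k_n V_ov² = 0.5 × 0.948 × 0.793² = 0.298 mA, giving V_DS = V_DD − I_D R_D = 2.49 − 0.298 × 11.4 = -0.908 V.
But -0.908 V < V_ov = 0.793 V, so the device is actually in triode.
In triode I_D = k_n[V_ov V_DS − ½ V_DS²] and I_D = (V_DD − V_DS)/R_D. Equating: 5.4 V_DS² − 9.57 V_DS + 2.49 = 0, giving V_DS = 0.317 V (the root below V_ov).
I_D = (2.49 − 0.317) / 11.4 = 0.191 mA.

I_D = 0.191 mA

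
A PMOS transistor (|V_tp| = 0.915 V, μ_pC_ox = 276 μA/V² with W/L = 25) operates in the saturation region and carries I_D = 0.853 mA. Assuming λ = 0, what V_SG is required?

V_SG = 1.41 V

k_p = μ_pC_ox · (W/L) = 6.9 mA/V².
In saturation I_D = ½ k_p (V_SG − |V_tp|)², so V_SG − |V_tp| = √(2 I_D / k_p) = √(2 × 0.853 / 6.9) = 0.497 V.
V_SG = 0.915 + 0.497 = 1.41 V.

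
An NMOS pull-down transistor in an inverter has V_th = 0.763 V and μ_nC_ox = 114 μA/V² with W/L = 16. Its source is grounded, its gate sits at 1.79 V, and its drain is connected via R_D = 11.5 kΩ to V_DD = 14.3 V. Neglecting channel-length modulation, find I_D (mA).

V_GS = V_G = 1.79 V, so V_ov = 1.79 − 0.763 = 1.03 V.
k_n = μ_nC_ox · (W/L) = 1.824 mA/V².
Assume saturation: I_D = ½ k_n V_ov² = 0.5 × 1.824 × 1.03² = 0.962 mA, giving V_DS = V_DD − I_D R_D = 14.3 − 0.962 × 11.5 = 3.24 V.
V_DS = 3.24 V ≥ V_ov = 1.03 V, confirming saturation.

I_D = 0.962 mA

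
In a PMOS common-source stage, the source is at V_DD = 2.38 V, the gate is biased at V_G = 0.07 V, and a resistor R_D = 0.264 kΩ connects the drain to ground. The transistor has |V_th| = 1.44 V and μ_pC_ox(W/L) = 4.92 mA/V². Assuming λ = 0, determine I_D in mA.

I_D = 1.86 mA

V_SG = V_DD − V_G = 2.38 − 0.07 = 2.31 V, so V_ov = 2.31 − 1.44 = 0.87 V.
Assume saturation: I_D = ½ k_p V_ov² = 0.5 × 4.92 × 0.87² = 1.86 mA, giving V_SD = V_DD − I_D R_D = 2.38 − 1.86 × 0.264 = 1.89 V.
V_SD = 1.89 V ≥ V_ov = 0.87 V, confirming saturation.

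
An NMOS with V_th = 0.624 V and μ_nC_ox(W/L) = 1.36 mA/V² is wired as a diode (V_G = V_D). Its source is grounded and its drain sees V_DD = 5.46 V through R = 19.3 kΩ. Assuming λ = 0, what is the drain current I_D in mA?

With gate tied to drain, V_GS = V_DS ≥ V_GS − V_th, so the device is in saturation.
KCL at the drain: ½ k_n (V_GS − V_th)² = (V_DD − V_GS)/R.
Let x = V_GS − 0.624. Then 13.1 x² + x − 4.836 = 0, giving x = 0.57 V (positive root), so V_GS = 1.19 V.
I_D = (V_DD − V_GS)/R = (5.46 − 1.19) / 19.3 = 0.221 mA.

I_D = 0.221 mA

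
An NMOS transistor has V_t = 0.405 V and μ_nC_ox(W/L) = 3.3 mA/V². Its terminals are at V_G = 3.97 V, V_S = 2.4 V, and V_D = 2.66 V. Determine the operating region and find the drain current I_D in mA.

V_GS = V_G − V_S = 3.97 − 2.4 = 1.57 V; V_DS = V_D − V_S = 2.66 − 2.4 = 0.26 V.
V_ov = V_GS − V_t = 1.57 − 0.405 = 1.17 V.
Since V_DS = 0.26 V < V_ov = 1.17 V, the device is in the triode region.
I_D = k_n [V_ov · V_DS − ½ V_DS²] = 3.3 × [1.17 × 0.26 − 0.5 × 0.26²] = 0.888 mA.

Triode; I_D = 0.888 mA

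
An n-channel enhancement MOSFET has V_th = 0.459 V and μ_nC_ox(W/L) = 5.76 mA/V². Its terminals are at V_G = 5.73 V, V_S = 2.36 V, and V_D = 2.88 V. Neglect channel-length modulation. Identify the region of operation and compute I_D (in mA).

Triode; I_D = 7.94 mA

V_GS = V_G − V_S = 5.73 − 2.36 = 3.37 V; V_DS = V_D − V_S = 2.88 − 2.36 = 0.52 V.
V_ov = V_GS − V_th = 3.37 − 0.459 = 2.91 V.
Since V_DS = 0.52 V < V_ov = 2.91 V, the device is in the triode region.
I_D = k_n [V_ov · V_DS − ½ V_DS²] = 5.76 × [2.91 × 0.52 − 0.5 × 0.52²] = 7.94 mA.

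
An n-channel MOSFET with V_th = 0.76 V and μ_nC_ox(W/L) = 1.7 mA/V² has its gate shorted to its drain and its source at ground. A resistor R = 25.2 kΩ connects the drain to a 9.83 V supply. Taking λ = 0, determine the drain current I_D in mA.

With gate tied to drain, V_GS = V_DS ≥ V_GS − V_th, so the device is in saturation.
KCL at the drain: ½ k_n (V_GS − V_th)² = (V_DD − V_GS)/R.
Let x = V_GS − 0.76. Then 21.4 x² + x − 9.07 = 0, giving x = 0.628 V (positive root), so V_GS = 1.39 V.
I_D = (V_DD − V_GS)/R = (9.83 − 1.39) / 25.2 = 0.335 mA.

I_D = 0.335 mA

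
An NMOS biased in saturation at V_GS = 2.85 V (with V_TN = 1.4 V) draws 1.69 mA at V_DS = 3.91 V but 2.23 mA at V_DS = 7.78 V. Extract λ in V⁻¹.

With V_GS fixed, I_D ∝ (1 + λ V_DS) in saturation, so I_D2/I_D1 = (1 + λ V_DS2)/(1 + λ V_DS1).
2.23/1.69 = 1.32 = (1 + 7.78 λ)/(1 + 3.91 λ).
Solving: λ (I_D1 V_DS2 − I_D2 V_DS1) = I_D2 − I_D1, so λ = (2.23 − 1.69) / (1.69 × 7.78 − 2.23 × 3.91) = 0.54 / 4.43 = 0.122 V⁻¹.

λ = 0.122 V⁻¹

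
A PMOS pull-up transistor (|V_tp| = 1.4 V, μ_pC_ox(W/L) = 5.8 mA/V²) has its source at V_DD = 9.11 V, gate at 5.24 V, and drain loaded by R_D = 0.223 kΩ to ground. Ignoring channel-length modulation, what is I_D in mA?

I_D = 17.7 mA

V_SG = V_DD − V_G = 9.11 − 5.24 = 3.87 V, so V_ov = 3.87 − 1.4 = 2.47 V.
Assume saturation: I_D = ½ k_p V_ov² = 0.5 × 5.8 × 2.47² = 17.7 mA, giving V_SD = V_DD − I_D R_D = 9.11 − 17.7 × 0.223 = 5.16 V.
V_SD = 5.16 V ≥ V_ov = 2.47 V, confirming saturation.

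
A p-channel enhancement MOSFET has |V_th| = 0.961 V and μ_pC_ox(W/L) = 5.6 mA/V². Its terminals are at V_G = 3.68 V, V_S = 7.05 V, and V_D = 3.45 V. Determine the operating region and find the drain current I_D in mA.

V_SG = V_S − V_G = 7.05 − 3.68 = 3.37 V; V_SD = V_S − V_D = 7.05 − 3.45 = 3.6 V.
V_ov = V_SG − |V_th| = 3.37 − 0.961 = 2.41 V.
Since V_SD = 3.6 V ≥ V_ov = 2.41 V, the device is in saturation.
I_D = ½ k_p V_ov² = 0.5 × 5.6 × 2.41² = 16.2 mA.

Saturation; I_D = 16.2 mA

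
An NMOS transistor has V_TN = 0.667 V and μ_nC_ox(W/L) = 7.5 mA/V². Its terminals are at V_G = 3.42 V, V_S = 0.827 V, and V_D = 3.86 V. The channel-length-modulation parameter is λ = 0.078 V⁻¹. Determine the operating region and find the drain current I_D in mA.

V_GS = V_G − V_S = 3.42 − 0.827 = 2.59 V; V_DS = V_D − V_S = 3.86 − 0.827 = 3.03 V.
V_ov = V_GS − V_TN = 2.59 − 0.667 = 1.93 V.
Since V_DS = 3.03 V ≥ V_ov = 1.93 V, the device is in saturation.
I_D = ½ k_n V_ov² (1 + λ V_DS) = 0.5 × 7.5 × 1.93² × (1 + 0.078 × 3.03) = 17.2 mA.

Saturation; I_D = 17.2 mA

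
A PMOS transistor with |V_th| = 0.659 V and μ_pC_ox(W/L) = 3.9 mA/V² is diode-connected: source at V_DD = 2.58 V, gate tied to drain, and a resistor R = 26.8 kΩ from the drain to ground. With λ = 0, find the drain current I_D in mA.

With gate tied to drain, V_SG = V_SD ≥ V_SG − |V_th|, so the device is in saturation.
KCL at the drain: ½ k_p (V_SG − |V_th|)² = (V_DD − V_SG)/R.
Let x = V_SG − 0.659. Then 52.3 x² + x − 1.921 = 0, giving x = 0.182 V (positive root), so V_SG = 0.841 V.
I_D = (V_DD − V_SG)/R = (2.58 − 0.841) / 26.8 = 0.0649 mA.

I_D = 0.0649 mA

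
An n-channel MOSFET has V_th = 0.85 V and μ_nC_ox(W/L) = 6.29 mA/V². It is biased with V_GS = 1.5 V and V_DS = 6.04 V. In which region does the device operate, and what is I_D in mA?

Saturation; I_D = 1.33 mA

V_ov = V_GS − V_th = 1.5 − 0.85 = 0.65 V.
Since V_DS = 6.04 V ≥ V_ov = 0.65 V, the device is in saturation.
I_D = ½ k_n V_ov² = 0.5 × 6.29 × 0.65² = 1.33 mA.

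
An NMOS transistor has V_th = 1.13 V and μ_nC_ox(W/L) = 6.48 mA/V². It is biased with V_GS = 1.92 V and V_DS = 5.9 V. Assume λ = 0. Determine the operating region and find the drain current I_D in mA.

Saturation; I_D = 2.02 mA

V_ov = V_GS − V_th = 1.92 − 1.13 = 0.79 V.
Since V_DS = 5.9 V ≥ V_ov = 0.79 V, the device is in saturation.
I_D = ½ k_n V_ov² = 0.5 × 6.48 × 0.79² = 2.02 mA.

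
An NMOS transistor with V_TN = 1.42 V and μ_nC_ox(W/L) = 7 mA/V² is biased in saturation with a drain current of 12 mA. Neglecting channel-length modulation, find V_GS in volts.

In saturation I_D = ½ k_n (V_GS − V_TN)², so V_GS − V_TN = √(2 I_D / k_n) = √(2 × 12 / 7) = 1.85 V.
V_GS = 1.42 + 1.85 = 3.27 V.

V_GS = 3.27 V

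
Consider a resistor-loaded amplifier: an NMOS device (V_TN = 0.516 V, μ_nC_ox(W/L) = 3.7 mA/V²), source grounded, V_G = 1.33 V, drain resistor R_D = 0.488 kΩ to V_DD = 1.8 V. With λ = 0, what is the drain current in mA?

I_D = 1.23 mA

V_GS = V_G = 1.33 V, so V_ov = 1.33 − 0.516 = 0.814 V.
Assume saturation: I_D = ½ k_n V_ov² = 0.5 × 3.7 × 0.814² = 1.23 mA, giving V_DS = V_DD − I_D R_D = 1.8 − 1.23 × 0.488 = 1.2 V.
V_DS = 1.2 V ≥ V_ov = 0.814 V, confirming saturation.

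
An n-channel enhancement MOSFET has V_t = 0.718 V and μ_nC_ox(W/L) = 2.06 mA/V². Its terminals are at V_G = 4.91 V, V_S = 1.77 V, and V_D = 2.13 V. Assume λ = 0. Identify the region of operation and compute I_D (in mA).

V_GS = V_G − V_S = 4.91 − 1.77 = 3.14 V; V_DS = V_D − V_S = 2.13 − 1.77 = 0.36 V.
V_ov = V_GS − V_t = 3.14 − 0.718 = 2.42 V.
Since V_DS = 0.36 V < V_ov = 2.42 V, the device is in the triode region.
I_D = k_n [V_ov · V_DS − ½ V_DS²] = 2.06 × [2.42 × 0.36 − 0.5 × 0.36²] = 1.66 mA.

Triode; I_D = 1.66 mA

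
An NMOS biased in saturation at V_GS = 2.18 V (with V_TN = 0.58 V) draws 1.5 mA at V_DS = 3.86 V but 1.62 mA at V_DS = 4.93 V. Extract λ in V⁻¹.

With V_GS fixed, I_D ∝ (1 + λ V_DS) in saturation, so I_D2/I_D1 = (1 + λ V_DS2)/(1 + λ V_DS1).
1.62/1.5 = 1.08 = (1 + 4.93 λ)/(1 + 3.86 λ).
Solving: λ (I_D1 V_DS2 − I_D2 V_DS1) = I_D2 − I_D1, so λ = (1.62 − 1.5) / (1.5 × 4.93 − 1.62 × 3.86) = 0.12 / 1.14 = 0.105 V⁻¹.

λ = 0.105 V⁻¹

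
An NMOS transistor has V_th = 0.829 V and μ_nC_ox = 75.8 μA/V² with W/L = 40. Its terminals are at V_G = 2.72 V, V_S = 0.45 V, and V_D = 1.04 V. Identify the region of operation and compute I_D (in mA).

Triode; I_D = 2.05 mA

V_GS = V_G − V_S = 2.72 − 0.45 = 2.27 V; V_DS = V_D − V_S = 1.04 − 0.45 = 0.59 V.
k_n = μ_nC_ox · (W/L) = 3.032 mA/V².
V_ov = V_GS − V_th = 2.27 − 0.829 = 1.44 V.
Since V_DS = 0.59 V < V_ov = 1.44 V, the device is in the triode region.
I_D = k_n [V_ov · V_DS − ½ V_DS²] = 3.032 × [1.44 × 0.59 − 0.5 × 0.59²] = 2.05 mA.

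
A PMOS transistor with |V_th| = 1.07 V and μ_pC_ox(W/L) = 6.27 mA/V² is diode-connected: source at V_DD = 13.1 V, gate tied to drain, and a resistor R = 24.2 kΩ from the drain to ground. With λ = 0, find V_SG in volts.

V_SG = 1.46 V

With gate tied to drain, V_SG = V_SD ≥ V_SG − |V_th|, so the device is in saturation.
KCL at the drain: ½ k_p (V_SG − |V_th|)² = (V_DD − V_SG)/R.
Let x = V_SG − 1.07. Then 75.9 x² + x − 12.03 = 0, giving x = 0.392 V (positive root), so V_SG = 1.46 V.
I_D = (V_DD − V_SG)/R = (13.1 − 1.46) / 24.2 = 0.481 mA.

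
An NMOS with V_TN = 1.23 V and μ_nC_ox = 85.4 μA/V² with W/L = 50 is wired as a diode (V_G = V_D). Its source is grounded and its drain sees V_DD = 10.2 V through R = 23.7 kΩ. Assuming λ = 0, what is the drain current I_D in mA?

With gate tied to drain, V_GS = V_DS ≥ V_GS − V_TN, so the device is in saturation.
k_n = μ_nC_ox · (W/L) = 4.27 mA/V².
KCL at the drain: ½ k_n (V_GS − V_TN)² = (V_DD − V_GS)/R.
Let x = V_GS − 1.23. Then 50.6 x² + x − 8.97 = 0, giving x = 0.411 V (positive root), so V_GS = 1.64 V.
I_D = (V_DD − V_GS)/R = (10.2 − 1.64) / 23.7 = 0.361 mA.

I_D = 0.361 mA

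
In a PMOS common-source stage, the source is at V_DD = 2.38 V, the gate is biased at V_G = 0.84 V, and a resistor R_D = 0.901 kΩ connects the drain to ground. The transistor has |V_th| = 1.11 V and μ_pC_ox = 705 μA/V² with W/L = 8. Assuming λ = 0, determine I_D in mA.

I_D = 0.521 mA

V_SG = V_DD − V_G = 2.38 − 0.84 = 1.54 V, so V_ov = 1.54 − 1.11 = 0.43 V.
k_p = μ_pC_ox · (W/L) = 5.64 mA/V².
Assume saturation: I_D = ½ k_p V_ov² = 0.5 × 5.64 × 0.43² = 0.521 mA, giving V_SD = V_DD − I_D R_D = 2.38 − 0.521 × 0.901 = 1.91 V.
V_SD = 1.91 V ≥ V_ov = 0.43 V, confirming saturation.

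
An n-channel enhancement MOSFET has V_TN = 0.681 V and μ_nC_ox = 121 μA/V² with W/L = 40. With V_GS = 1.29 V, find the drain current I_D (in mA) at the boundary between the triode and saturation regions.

At the boundary V_DS = V_ov = V_GS − V_TN = 1.29 − 0.681 = 0.609 V.
k_n = μ_nC_ox · (W/L) = 4.84 mA/V².
I_D = ½ k_n V_ov² = 0.5 × 4.84 × 0.609² = 0.898 mA.

I_D = 0.898 mA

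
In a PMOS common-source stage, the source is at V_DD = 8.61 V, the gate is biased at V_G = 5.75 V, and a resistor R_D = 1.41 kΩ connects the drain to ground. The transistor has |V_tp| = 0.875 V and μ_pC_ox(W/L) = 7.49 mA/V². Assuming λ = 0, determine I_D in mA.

I_D = 5.80 mA

V_SG = V_DD − V_G = 8.61 − 5.75 = 2.86 V, so V_ov = 2.86 − 0.875 = 1.98 V.
Assume saturation: I_D = ½ k_p V_ov² = 0.5 × 7.49 × 1.98² = 14.8 mA, giving V_SD = V_DD − I_D R_D = 8.61 − 14.8 × 1.41 = -12.2 V.
But -12.2 V < V_ov = 1.98 V, so the device is actually in triode.
In triode I_D = k_p[V_ov V_SD − ½ V_SD²] and I_D = (V_DD − V_SD)/R_D. Equating: 5.28 V_SD² − 21.96 V_SD + 8.61 = 0, giving V_SD = 0.438 V (the root below V_ov).
I_D = (8.61 − 0.438) / 1.41 = 5.8 mA.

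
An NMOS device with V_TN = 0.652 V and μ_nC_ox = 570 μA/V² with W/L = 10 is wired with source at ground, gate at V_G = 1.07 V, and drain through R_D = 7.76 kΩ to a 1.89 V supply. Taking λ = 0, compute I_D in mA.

V_GS = V_G = 1.07 V, so V_ov = 1.07 − 0.652 = 0.418 V.
k_n = μ_nC_ox · (W/L) = 5.7 mA/V².
Assume saturation: I_D = ½ k_n V_ov² = 0.5 × 5.7 × 0.418² = 0.498 mA, giving V_DS = V_DD − I_D R_D = 1.89 − 0.498 × 7.76 = -1.97 V.
But -1.97 V < V_ov = 0.418 V, so the device is actually in triode.
In triode I_D = k_n[V_ov V_DS − ½ V_DS²] and I_D = (V_DD − V_DS)/R_D. Equating: 22.1 V_DS² − 19.49 V_DS + 1.89 = 0, giving V_DS = 0.111 V (the root below V_ov).
I_D = (1.89 − 0.111) / 7.76 = 0.229 mA.

I_D = 0.229 mA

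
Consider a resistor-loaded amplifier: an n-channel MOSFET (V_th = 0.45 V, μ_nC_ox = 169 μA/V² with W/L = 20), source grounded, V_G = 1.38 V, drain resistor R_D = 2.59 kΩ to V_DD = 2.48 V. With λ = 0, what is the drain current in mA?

V_GS = V_G = 1.38 V, so V_ov = 1.38 − 0.45 = 0.93 V.
k_n = μ_nC_ox · (W/L) = 3.38 mA/V².
Assume saturation: I_D = ½ k_n V_ov² = 0.5 × 3.38 × 0.93² = 1.46 mA, giving V_DS = V_DD − I_D R_D = 2.48 − 1.46 × 2.59 = -1.31 V.
But -1.31 V < V_ov = 0.93 V, so the device is actually in triode.
In triode I_D = k_n[V_ov V_DS − ½ V_DS²] and I_D = (V_DD − V_DS)/R_D. Equating: 4.38 V_DS² − 9.141 V_DS + 2.48 = 0, giving V_DS = 0.32 V (the root below V_ov).
I_D = (2.48 − 0.32) / 2.59 = 0.834 mA.

I_D = 0.834 mA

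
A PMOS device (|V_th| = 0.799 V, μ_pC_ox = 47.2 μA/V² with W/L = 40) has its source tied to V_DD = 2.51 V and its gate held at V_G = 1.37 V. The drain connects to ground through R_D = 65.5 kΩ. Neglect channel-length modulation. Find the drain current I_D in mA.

I_D = 0.0373 mA

V_SG = V_DD − V_G = 2.51 − 1.37 = 1.14 V, so V_ov = 1.14 − 0.799 = 0.341 V.
k_p = μ_pC_ox · (W/L) = 1.888 mA/V².
Assume saturation: I_D = ½ k_p V_ov² = 0.5 × 1.888 × 0.341² = 0.11 mA, giving V_SD = V_DD − I_D R_D = 2.51 − 0.11 × 65.5 = -4.68 V.
But -4.68 V < V_ov = 0.341 V, so the device is actually in triode.
In triode I_D = k_p[V_ov V_SD − ½ V_SD²] and I_D = (V_DD − V_SD)/R_D. Equating: 61.8 V_SD² − 43.17 V_SD + 2.51 = 0, giving V_SD = 0.064 V (the root below V_ov).
I_D = (2.51 − 0.064) / 65.5 = 0.0373 mA.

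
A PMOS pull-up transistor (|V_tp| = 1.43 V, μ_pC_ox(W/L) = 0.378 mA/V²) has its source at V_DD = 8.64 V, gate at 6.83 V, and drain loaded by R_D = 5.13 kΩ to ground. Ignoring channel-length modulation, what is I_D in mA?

V_SG = V_DD − V_G = 8.64 − 6.83 = 1.81 V, so V_ov = 1.81 − 1.43 = 0.38 V.
Assume saturation: I_D = ½ k_p V_ov² = 0.5 × 0.378 × 0.38² = 0.0273 mA, giving V_SD = V_DD − I_D R_D = 8.64 − 0.0273 × 5.13 = 8.5 V.
V_SD = 8.5 V ≥ V_ov = 0.38 V, confirming saturation.

I_D = 0.0273 mA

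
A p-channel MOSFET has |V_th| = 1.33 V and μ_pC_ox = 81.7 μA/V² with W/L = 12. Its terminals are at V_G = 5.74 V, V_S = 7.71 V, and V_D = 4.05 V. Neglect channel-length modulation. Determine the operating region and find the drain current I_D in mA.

Saturation; I_D = 0.201 mA

V_SG = V_S − V_G = 7.71 − 5.74 = 1.97 V; V_SD = V_S − V_D = 7.71 − 4.05 = 3.66 V.
k_p = μ_pC_ox · (W/L) = 0.9804 mA/V².
V_ov = V_SG − |V_th| = 1.97 − 1.33 = 0.64 V.
Since V_SD = 3.66 V ≥ V_ov = 0.64 V, the device is in saturation.
I_D = ½ k_p V_ov² = 0.5 × 0.9804 × 0.64² = 0.201 mA.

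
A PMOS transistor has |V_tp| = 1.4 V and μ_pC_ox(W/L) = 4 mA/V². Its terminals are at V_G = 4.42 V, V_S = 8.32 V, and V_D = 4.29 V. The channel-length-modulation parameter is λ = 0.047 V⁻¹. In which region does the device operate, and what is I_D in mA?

V_SG = V_S − V_G = 8.32 − 4.42 = 3.9 V; V_SD = V_S − V_D = 8.32 − 4.29 = 4.03 V.
V_ov = V_SG − |V_tp| = 3.9 − 1.4 = 2.5 V.
Since V_SD = 4.03 V ≥ V_ov = 2.5 V, the device is in saturation.
I_D = ½ k_p V_ov² (1 + λ V_SD) = 0.5 × 4 × 2.5² × (1 + 0.047 × 4.03) = 14.9 mA.

Saturation; I_D = 14.9 mA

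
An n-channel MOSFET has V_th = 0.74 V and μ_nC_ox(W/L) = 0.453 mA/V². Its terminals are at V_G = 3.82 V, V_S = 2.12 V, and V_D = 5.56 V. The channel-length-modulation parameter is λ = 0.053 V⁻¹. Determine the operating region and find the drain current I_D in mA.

V_GS = V_G − V_S = 3.82 − 2.12 = 1.7 V; V_DS = V_D − V_S = 5.56 − 2.12 = 3.44 V.
V_ov = V_GS − V_th = 1.7 − 0.74 = 0.96 V.
Since V_DS = 3.44 V ≥ V_ov = 0.96 V, the device is in saturation.
I_D = ½ k_n V_ov² (1 + λ V_DS) = 0.5 × 0.453 × 0.96² × (1 + 0.053 × 3.44) = 0.247 mA.

Saturation; I_D = 0.247 mA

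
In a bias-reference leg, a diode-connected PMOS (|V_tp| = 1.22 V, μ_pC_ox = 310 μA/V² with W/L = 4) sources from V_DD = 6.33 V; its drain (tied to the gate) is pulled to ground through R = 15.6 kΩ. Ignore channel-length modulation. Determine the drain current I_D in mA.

With gate tied to drain, V_SG = V_SD ≥ V_SG − |V_tp|, so the device is in saturation.
k_p = μ_pC_ox · (W/L) = 1.24 mA/V².
KCL at the drain: ½ k_p (V_SG − |V_tp|)² = (V_DD − V_SG)/R.
Let x = V_SG − 1.22. Then 9.67 x² + x − 5.11 = 0, giving x = 0.677 V (positive root), so V_SG = 1.9 V.
I_D = (V_DD − V_SG)/R = (6.33 − 1.9) / 15.6 = 0.284 mA.

I_D = 0.284 mA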